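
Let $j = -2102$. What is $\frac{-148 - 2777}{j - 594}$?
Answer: $\frac{2925}{2696} \approx 1.0849$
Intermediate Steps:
$\frac{-148 - 2777}{j - 594} = \frac{-148 - 2777}{-2102 - 594} = - \frac{2925}{-2696} = \left(-2925\right) \left(- \frac{1}{2696}\right) = \frac{2925}{2696}$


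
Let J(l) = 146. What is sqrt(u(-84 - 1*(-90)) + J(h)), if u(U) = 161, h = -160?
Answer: sqrt(307) ≈ 17.521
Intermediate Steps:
sqrt(u(-84 - 1*(-90)) + J(h)) = sqrt(161 + 146) = sqrt(307)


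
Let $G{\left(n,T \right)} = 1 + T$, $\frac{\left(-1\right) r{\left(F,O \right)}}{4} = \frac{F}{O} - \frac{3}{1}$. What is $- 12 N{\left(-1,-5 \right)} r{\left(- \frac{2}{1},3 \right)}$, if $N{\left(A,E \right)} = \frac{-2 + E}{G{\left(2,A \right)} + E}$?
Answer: $- \frac{1232}{5} \approx -246.4$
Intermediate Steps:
$r{\left(F,O \right)} = 12 - \frac{4 F}{O}$ ($r{\left(F,O \right)} = - 4 \left(\frac{F}{O} - \frac{3}{1}\right) = - 4 \left(\frac{F}{O} - 3\right) = - 4 \left(-3 + \frac{F}{O}\right) = 12 - \frac{4 F}{O}$)
$N{\left(A,E \right)} = \frac{-2 + E}{1 + A + E}$ ($N{\left(A,E \right)} = \frac{-2 + E}{\left(1 + A\right) + E} = \frac{-2 + E}{1 + A + E}$)
$- 12 N{\left(-1,-5 \right)} r{\left(- \frac{2}{1},3 \right)} = - 12 \frac{-2 - 5}{1 - 1 - 5} \left(12 - \frac{4 \left(- \frac{2}{1}\right)}{3}\right) = - 12 \frac{1}{-5} \left(-7\right) \left(12 - 4 \left(\left(-2\right) 1\right) \frac{1}{3}\right) = - 12 \left(\left(- \frac{1}{5}\right) \left(-7\right)\right) \left(12 - \left(-8\right) \frac{1}{3}\right) = \left(-12\right) \frac{7}{5} \left(12 + \frac{8}{3}\right) = \left(- \frac{84}{5}\right) \frac{44}{3} = - \frac{1232}{5}$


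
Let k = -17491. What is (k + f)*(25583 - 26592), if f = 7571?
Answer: 10009280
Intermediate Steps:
(k + f)*(25583 - 26592) = (-17491 + 7571)*(25583 - 26592) = -9920*(-1009) = 10009280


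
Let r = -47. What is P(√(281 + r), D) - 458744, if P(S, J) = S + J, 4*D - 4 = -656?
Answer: -458907 + 3*√26 ≈ -4.5889e+5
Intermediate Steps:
D = -163 (D = 1 + (¼)*(-656) = 1 - 164 = -163)
P(S, J) = J + S
P(√(281 + r), D) - 458744 = (-163 + √(281 - 47)) - 458744 = (-163 + √234) - 458744 = (-163 + 3*√26) - 458744 = -458907 + 3*√26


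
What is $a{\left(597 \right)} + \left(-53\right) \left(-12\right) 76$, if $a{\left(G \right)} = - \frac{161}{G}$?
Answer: $\frac{28856431}{597} \approx 48336.0$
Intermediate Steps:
$a{\left(597 \right)} + \left(-53\right) \left(-12\right) 76 = - \frac{161}{597} + \left(-53\right) \left(-12\right) 76 = \left(-161\right) \frac{1}{597} + 636 \cdot 76 = - \frac{161}{597} + 48336 = \frac{28856431}{597}$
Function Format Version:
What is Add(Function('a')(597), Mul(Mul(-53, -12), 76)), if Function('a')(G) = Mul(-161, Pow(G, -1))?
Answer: Rational(28856431, 597) ≈ 48336.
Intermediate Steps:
Add(Function('a')(597), Mul(Mul(-53, -12), 76)) = Add(Mul(-161, Pow(597, -1)), Mul(Mul(-53, -12), 76)) = Add(Mul(-161, Rational(1, 597)), Mul(636, 76)) = Add(Rational(-161, 597), 48336) = Rational(28856431, 597)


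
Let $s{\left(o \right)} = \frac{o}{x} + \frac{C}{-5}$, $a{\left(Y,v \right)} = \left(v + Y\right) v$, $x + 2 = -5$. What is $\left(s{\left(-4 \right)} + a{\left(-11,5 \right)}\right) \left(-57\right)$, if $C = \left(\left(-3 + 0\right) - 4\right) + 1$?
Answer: $\frac{56316}{35} \approx 1609.0$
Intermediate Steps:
$x = -7$ ($x = -2 - 5 = -7$)
$a{\left(Y,v \right)} = v \left(Y + v\right)$ ($a{\left(Y,v \right)} = \left(Y + v\right) v = v \left(Y + v\right)$)
$C = -6$ ($C = \left(-3 - 4\right) + 1 = -7 + 1 = -6$)
$s{\left(o \right)} = \frac{6}{5} - \frac{o}{7}$ ($s{\left(o \right)} = \frac{o}{-7} - \frac{6}{-5} = o \left(- \frac{1}{7}\right) - - \frac{6}{5} = - \frac{o}{7} + \frac{6}{5} = \frac{6}{5} - \frac{o}{7}$)
$\left(s{\left(-4 \right)} + a{\left(-11,5 \right)}\right) \left(-57\right) = \left(\left(\frac{6}{5} - - \frac{4}{7}\right) + 5 \left(-11 + 5\right)\right) \left(-57\right) = \left(\left(\frac{6}{5} + \frac{4}{7}\right) + 5 \left(-6\right)\right) \left(-57\right) = \left(\frac{62}{35} - 30\right) \left(-57\right) = \left(- \frac{988}{35}\right) \left(-57\right) = \frac{56316}{35}$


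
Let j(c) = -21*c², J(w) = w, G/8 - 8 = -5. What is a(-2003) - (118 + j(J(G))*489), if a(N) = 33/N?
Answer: 11847396445/2003 ≈ 5.9148e+6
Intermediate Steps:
G = 24 (G = 64 + 8*(-5) = 64 - 40 = 24)
a(-2003) - (118 + j(J(G))*489) = 33/(-2003) - (118 - 21*24²*489) = 33*(-1/2003) - (118 - 21*576*489) = -33/2003 - (118 - 12096*489) = -33/2003 - (118 - 5914944) = -33/2003 - 1*(-5914826) = -33/2003 + 5914826 = 11847396445/2003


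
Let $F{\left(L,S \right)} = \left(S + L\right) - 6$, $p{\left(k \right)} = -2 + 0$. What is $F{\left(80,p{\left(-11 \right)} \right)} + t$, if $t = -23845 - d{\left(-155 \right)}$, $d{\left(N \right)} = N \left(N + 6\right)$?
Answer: $-46868$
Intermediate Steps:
$p{\left(k \right)} = -2$
$F{\left(L,S \right)} = -6 + L + S$ ($F{\left(L,S \right)} = \left(L + S\right) - 6 = -6 + L + S$)
$d{\left(N \right)} = N \left(6 + N\right)$
$t = -46940$ ($t = -23845 - - 155 \left(6 - 155\right) = -23845 - \left(-155\right) \left(-149\right) = -23845 - 23095 = -46940$)
$F{\left(80,p{\left(-11 \right)} \right)} + t = \left(-6 + 80 - 2\right) - 46940 = 72 - 46940 = -46868$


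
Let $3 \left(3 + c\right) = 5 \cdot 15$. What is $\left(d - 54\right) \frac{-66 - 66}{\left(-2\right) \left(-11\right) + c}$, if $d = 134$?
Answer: $-240$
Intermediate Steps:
$c = 22$ ($c = -3 + \frac{5 \cdot 15}{3} = -3 + \frac{1}{3} \cdot 75 = -3 + 25 = 22$)
$\left(d - 54\right) \frac{-66 - 66}{\left(-2\right) \left(-11\right) + c} = \left(134 - 54\right) \frac{-66 - 66}{\left(-2\right) \left(-11\right) + 22} = 80 \left(- \frac{132}{22 + 22}\right) = 80 \left(- \frac{132}{44}\right) = 80 \left(\left(-132\right) \frac{1}{44}\right) = 80 \left(-3\right) = -240$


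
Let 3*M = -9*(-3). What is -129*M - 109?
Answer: -1270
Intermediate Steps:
M = 9 (M = (-9*(-3))/3 = (⅓)*27 = 9)
-129*M - 109 = -129*9 - 109 = -1161 - 109 = -1270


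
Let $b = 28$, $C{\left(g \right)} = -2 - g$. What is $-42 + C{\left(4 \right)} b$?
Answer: $-210$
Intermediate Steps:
$-42 + C{\left(4 \right)} b = -42 + \left(-2 - 4\right) 28 = -42 - 168 = -210$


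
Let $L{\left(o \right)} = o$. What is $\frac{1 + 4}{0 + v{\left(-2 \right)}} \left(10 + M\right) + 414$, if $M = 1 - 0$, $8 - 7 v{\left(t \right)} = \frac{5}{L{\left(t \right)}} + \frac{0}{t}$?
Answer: $\frac{1352}{3} \approx 450.67$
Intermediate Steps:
$v{\left(t \right)} = \frac{8}{7} - \frac{5}{7 t}$ ($v{\left(t \right)} = \frac{8}{7} - \frac{\frac{5}{t} + \frac{0}{t}}{7} = \frac{8}{7} - \frac{\frac{5}{t} + 0}{7} = \frac{8}{7} - \frac{5 \frac{1}{t}}{7} = \frac{8}{7} - \frac{5}{7 t}$)
$M = 1$ ($M = 1 + 0 = 1$)
$\frac{1 + 4}{0 + v{\left(-2 \right)}} \left(10 + M\right) + 414 = \frac{1 + 4}{0 + \frac{-5 + 8 \left(-2\right)}{7 \left(-2\right)}} \left(10 + 1\right) + 414 = \frac{5}{0 + \frac{1}{7} \left(- \frac{1}{2}\right) \left(-5 - 16\right)} 11 + 414 = \frac{5}{0 + \frac{1}{7} \left(- \frac{1}{2}\right) \left(-21\right)} 11 + 414 = \frac{5}{0 + \frac{3}{2}} \cdot 11 + 414 = \frac{5}{\frac{3}{2}} \cdot 11 + 414 = 5 \cdot \frac{2}{3} \cdot 11 + 414 = \frac{10}{3} \cdot 11 + 414 = \frac{110}{3} + 414 = \frac{1352}{3}$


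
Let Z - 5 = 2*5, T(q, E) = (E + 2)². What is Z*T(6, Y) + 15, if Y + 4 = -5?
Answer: 750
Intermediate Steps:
Y = -9 (Y = -4 - 5 = -9)
T(q, E) = (2 + E)²
Z = 15 (Z = 5 + 2*5 = 5 + 10 = 15)
Z*T(6, Y) + 15 = 15*(2 - 9)² + 15 = 15*(-7)² + 15 = 15*49 + 15 = 735 + 15 = 750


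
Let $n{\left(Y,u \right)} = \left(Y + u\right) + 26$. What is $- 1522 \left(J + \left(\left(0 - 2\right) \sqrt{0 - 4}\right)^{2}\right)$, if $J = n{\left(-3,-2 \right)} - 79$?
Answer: $112628$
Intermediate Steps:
$n{\left(Y,u \right)} = 26 + Y + u$
$J = -58$ ($J = \left(26 - 3 - 2\right) - 79 = 21 - 79 = -58$)
$- 1522 \left(J + \left(\left(0 - 2\right) \sqrt{0 - 4}\right)^{2}\right) = - 1522 \left(-58 + \left(\left(0 - 2\right) \sqrt{0 - 4}\right)^{2}\right) = - 1522 \left(-58 + \left(- 2 \sqrt{-4}\right)^{2}\right) = - 1522 \left(-58 + \left(- 2 \cdot 2 i\right)^{2}\right) = - 1522 \left(-58 + \left(- 4 i\right)^{2}\right) = - 1522 \left(-58 - 16\right) = \left(-1522\right) \left(-74\right) = 112628$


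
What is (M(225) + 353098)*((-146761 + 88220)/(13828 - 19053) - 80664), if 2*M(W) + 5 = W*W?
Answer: -159465240332472/5225 ≈ -3.0520e+10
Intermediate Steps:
M(W) = -5/2 + W**2/2 (M(W) = -5/2 + (W*W)/2 = -5/2 + W**2/2)
(M(225) + 353098)*((-146761 + 88220)/(13828 - 19053) - 80664) = ((-5/2 + (1/2)*225**2) + 353098)*((-146761 + 88220)/(13828 - 19053) - 80664) = ((-5/2 + (1/2)*50625) + 353098)*(-58541/(-5225) - 80664) = ((-5/2 + 50625/2) + 353098)*(-58541*(-1/5225) - 80664) = (25310 + 353098)*(58541/5225 - 80664) = 378408*(-421410859/5225) = -159465240332472/5225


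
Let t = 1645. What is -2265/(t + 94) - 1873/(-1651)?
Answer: -482368/2871089 ≈ -0.16801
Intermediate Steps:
-2265/(t + 94) - 1873/(-1651) = -2265/(1645 + 94) - 1873/(-1651) = -2265/1739 - 1873*(-1/1651) = -2265*1/1739 + 1873/1651 = -2265/1739 + 1873/1651 = -482368/2871089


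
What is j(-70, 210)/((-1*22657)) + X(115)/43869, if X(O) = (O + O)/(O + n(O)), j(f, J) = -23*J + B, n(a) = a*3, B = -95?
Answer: 432132307/1987879866 ≈ 0.21738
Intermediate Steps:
n(a) = 3*a
j(f, J) = -95 - 23*J (j(f, J) = -23*J - 95 = -95 - 23*J)
X(O) = ½ (X(O) = (O + O)/(O + 3*O) = (2*O)/((4*O)) = (2*O)*(1/(4*O)) = ½)
j(-70, 210)/((-1*22657)) + X(115)/43869 = (-95 - 23*210)/((-1*22657)) + (½)/43869 = (-95 - 4830)/(-22657) + (½)*(1/43869) = -4925*(-1/22657) + 1/87738 = 4925/22657 + 1/87738 = 432132307/1987879866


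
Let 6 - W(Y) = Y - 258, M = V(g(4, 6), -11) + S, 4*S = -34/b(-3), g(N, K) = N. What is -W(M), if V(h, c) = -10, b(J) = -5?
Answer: -2723/10 ≈ -272.30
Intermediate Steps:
S = 17/10 (S = (-34/(-5))/4 = (-34*(-⅕))/4 = (¼)*(34/5) = 17/10 ≈ 1.7000)
M = -83/10 (M = -10 + 17/10 = -83/10 ≈ -8.3000)
W(Y) = 264 - Y (W(Y) = 6 - (Y - 258) = 6 - (-258 + Y) = 6 + (258 - Y) = 264 - Y)
-W(M) = -(264 - 1*(-83/10)) = -(264 + 83/10) = -1*2723/10 = -2723/10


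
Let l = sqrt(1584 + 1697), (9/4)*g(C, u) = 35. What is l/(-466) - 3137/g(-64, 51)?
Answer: -28233/140 - sqrt(3281)/466 ≈ -201.79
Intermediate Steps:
g(C, u) = 140/9 (g(C, u) = (4/9)*35 = 140/9)
l = sqrt(3281) ≈ 57.280
l/(-466) - 3137/g(-64, 51) = sqrt(3281)/(-466) - 3137/140/9 = sqrt(3281)*(-1/466) - 3137*9/140 = -sqrt(3281)/466 - 28233/140 = -28233/140 - sqrt(3281)/466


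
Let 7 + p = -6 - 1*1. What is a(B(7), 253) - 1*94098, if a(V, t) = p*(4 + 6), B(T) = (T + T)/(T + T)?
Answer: -94238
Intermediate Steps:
p = -14 (p = -7 + (-6 - 1*1) = -7 + (-6 - 1) = -7 - 7 = -14)
B(T) = 1 (B(T) = (2*T)/((2*T)) = (2*T)*(1/(2*T)) = 1)
a(V, t) = -140 (a(V, t) = -14*(4 + 6) = -14*10 = -140)
a(B(7), 253) - 1*94098 = -140 - 1*94098 = -140 - 94098 = -94238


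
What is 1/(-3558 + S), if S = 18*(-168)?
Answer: -1/6582 ≈ -0.00015193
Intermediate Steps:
S = -3024
1/(-3558 + S) = 1/(-3558 - 3024) = 1/(-6582) = -1/6582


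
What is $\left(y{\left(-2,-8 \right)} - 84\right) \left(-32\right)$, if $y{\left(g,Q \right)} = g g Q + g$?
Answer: $3776$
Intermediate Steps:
$y{\left(g,Q \right)} = g + Q g^{2}$ ($y{\left(g,Q \right)} = g^{2} Q + g = Q g^{2} + g = g + Q g^{2}$)
$\left(y{\left(-2,-8 \right)} - 84\right) \left(-32\right) = \left(- 2 \left(1 - -16\right) - 84\right) \left(-32\right) = \left(- 2 \left(1 + 16\right) - 84\right) \left(-32\right) = \left(\left(-2\right) 17 - 84\right) \left(-32\right) = \left(-34 - 84\right) \left(-32\right) = \left(-118\right) \left(-32\right) = 3776$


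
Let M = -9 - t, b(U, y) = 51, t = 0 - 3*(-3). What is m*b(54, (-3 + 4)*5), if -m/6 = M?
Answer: 5508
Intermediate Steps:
t = 9 (t = 0 + 9 = 9)
M = -18 (M = -9 - 1*9 = -9 - 9 = -18)
m = 108 (m = -6*(-18) = 108)
m*b(54, (-3 + 4)*5) = 108*51 = 5508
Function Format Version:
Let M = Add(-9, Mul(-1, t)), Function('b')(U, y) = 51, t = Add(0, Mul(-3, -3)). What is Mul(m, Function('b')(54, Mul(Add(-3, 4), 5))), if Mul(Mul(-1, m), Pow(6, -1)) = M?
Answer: 5508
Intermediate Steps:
t = 9 (t = Add(0, 9) = 9)
M = -18 (M = Add(-9, Mul(-1, 9)) = Add(-9, -9) = -18)
m = 108 (m = Mul(-6, -18) = 108)
Mul(m, Function('b')(54, Mul(Add(-3, 4), 5))) = Mul(108, 51) = 5508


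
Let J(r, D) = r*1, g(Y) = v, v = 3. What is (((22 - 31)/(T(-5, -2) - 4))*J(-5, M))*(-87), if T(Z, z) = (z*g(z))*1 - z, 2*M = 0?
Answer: 3915/8 ≈ 489.38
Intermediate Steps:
M = 0 (M = (½)*0 = 0)
g(Y) = 3
J(r, D) = r
T(Z, z) = 2*z (T(Z, z) = (z*3)*1 - z = (3*z)*1 - z = 3*z - z = 2*z)
(((22 - 31)/(T(-5, -2) - 4))*J(-5, M))*(-87) = (((22 - 31)/(2*(-2) - 4))*(-5))*(-87) = (-9/(-4 - 4)*(-5))*(-87) = (-9/(-8)*(-5))*(-87) = (-9*(-⅛)*(-5))*(-87) = ((9/8)*(-5))*(-87) = -45/8*(-87) = 3915/8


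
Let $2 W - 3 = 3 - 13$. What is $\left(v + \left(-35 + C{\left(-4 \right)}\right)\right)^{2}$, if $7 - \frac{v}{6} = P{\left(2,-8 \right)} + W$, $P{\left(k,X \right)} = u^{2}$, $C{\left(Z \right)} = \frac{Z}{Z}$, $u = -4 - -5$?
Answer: $529$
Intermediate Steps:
$W = - \frac{7}{2}$ ($W = \frac{3}{2} + \frac{3 - 13}{2} = \frac{3}{2} + \frac{1}{2} \left(-10\right) = \frac{3}{2} - 5 = - \frac{7}{2} \approx -3.5$)
$u = 1$ ($u = -4 + 5 = 1$)
$C{\left(Z \right)} = 1$
$P{\left(k,X \right)} = 1$ ($P{\left(k,X \right)} = 1^{2} = 1$)
$v = 57$ ($v = 42 - 6 \left(1 - \frac{7}{2}\right) = 42 - -15 = 42 + 15 = 57$)
$\left(v + \left(-35 + C{\left(-4 \right)}\right)\right)^{2} = \left(57 + \left(-35 + 1\right)\right)^{2} = \left(57 - 34\right)^{2} = 23^{2} = 529$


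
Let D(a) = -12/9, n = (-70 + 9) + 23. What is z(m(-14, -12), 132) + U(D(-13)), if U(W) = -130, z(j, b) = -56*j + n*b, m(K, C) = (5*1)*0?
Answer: -5146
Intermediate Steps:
m(K, C) = 0 (m(K, C) = 5*0 = 0)
n = -38 (n = -61 + 23 = -38)
D(a) = -4/3 (D(a) = -12*⅑ = -4/3)
z(j, b) = -56*j - 38*b
z(m(-14, -12), 132) + U(D(-13)) = (-56*0 - 38*132) - 130 = (0 - 5016) - 130 = -5016 - 130 = -5146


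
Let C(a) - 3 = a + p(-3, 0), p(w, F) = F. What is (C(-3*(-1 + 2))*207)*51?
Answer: 0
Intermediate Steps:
C(a) = 3 + a (C(a) = 3 + (a + 0) = 3 + a)
(C(-3*(-1 + 2))*207)*51 = ((3 - 3*(-1 + 2))*207)*51 = ((3 - 3*1)*207)*51 = ((3 - 3)*207)*51 = (0*207)*51 = 0*51 = 0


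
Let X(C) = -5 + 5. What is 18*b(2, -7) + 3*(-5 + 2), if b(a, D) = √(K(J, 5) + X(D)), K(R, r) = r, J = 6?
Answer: -9 + 18*√5 ≈ 31.249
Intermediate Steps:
X(C) = 0
b(a, D) = √5 (b(a, D) = √(5 + 0) = √5)
18*b(2, -7) + 3*(-5 + 2) = 18*√5 + 3*(-5 + 2) = 18*√5 + 3*(-3) = 18*√5 - 9 = -9 + 18*√5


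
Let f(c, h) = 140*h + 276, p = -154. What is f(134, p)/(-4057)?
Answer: 21284/4057 ≈ 5.2462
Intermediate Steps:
f(c, h) = 276 + 140*h
f(134, p)/(-4057) = (276 + 140*(-154))/(-4057) = (276 - 21560)*(-1/4057) = -21284*(-1/4057) = 21284/4057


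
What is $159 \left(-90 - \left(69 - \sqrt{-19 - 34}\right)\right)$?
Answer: $-25281 + 159 i \sqrt{53} \approx -25281.0 + 1157.5 i$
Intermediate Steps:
$159 \left(-90 - \left(69 - \sqrt{-19 - 34}\right)\right) = 159 \left(-90 - \left(69 - \sqrt{-53}\right)\right) = 159 \left(-90 - \left(69 - i \sqrt{53}\right)\right) = 159 \left(-159 + i \sqrt{53}\right) = -25281 + 159 i \sqrt{53}$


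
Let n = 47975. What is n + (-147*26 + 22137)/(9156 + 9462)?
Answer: 297738955/6206 ≈ 47976.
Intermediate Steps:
n + (-147*26 + 22137)/(9156 + 9462) = 47975 + (-147*26 + 22137)/(9156 + 9462) = 47975 + (-3822 + 22137)/18618 = 47975 + 18315*(1/18618) = 47975 + 6105/6206 = 297738955/6206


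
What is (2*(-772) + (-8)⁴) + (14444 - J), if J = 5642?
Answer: 11354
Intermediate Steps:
(2*(-772) + (-8)⁴) + (14444 - J) = (2*(-772) + (-8)⁴) + (14444 - 1*5642) = (-1544 + 4096) + (14444 - 5642) = 2552 + 8802 = 11354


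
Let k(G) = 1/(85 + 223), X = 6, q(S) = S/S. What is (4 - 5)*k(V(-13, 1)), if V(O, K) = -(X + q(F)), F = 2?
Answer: -1/308 ≈ -0.0032468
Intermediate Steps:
q(S) = 1
V(O, K) = -7 (V(O, K) = -(6 + 1) = -1*7 = -7)
k(G) = 1/308
(4 - 5)*k(V(-13, 1)) = (4 - 5)*(1/308) = -1*1/308 = -1/308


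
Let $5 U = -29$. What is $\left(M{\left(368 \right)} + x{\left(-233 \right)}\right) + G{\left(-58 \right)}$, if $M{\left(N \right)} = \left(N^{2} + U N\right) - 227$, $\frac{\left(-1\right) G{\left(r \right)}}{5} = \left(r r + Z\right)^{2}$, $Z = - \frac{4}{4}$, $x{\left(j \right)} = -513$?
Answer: $- \frac{282081477}{5} \approx -5.6416 \cdot 10^{7}$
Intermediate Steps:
$U = - \frac{29}{5}$ ($U = \frac{1}{5} \left(-29\right) = - \frac{29}{5} \approx -5.8$)
$Z = -1$ ($Z = \left(-4\right) \frac{1}{4} = -1$)
$G{\left(r \right)} = - 5 \left(-1 + r^{2}\right)^{2}$ ($G{\left(r \right)} = - 5 \left(r r - 1\right)^{2} = - 5 \left(r^{2} - 1\right)^{2} = - 5 \left(-1 + r^{2}\right)^{2}$)
$M{\left(N \right)} = -227 + N^{2} - \frac{29 N}{5}$ ($M{\left(N \right)} = \left(N^{2} - \frac{29 N}{5}\right) - 227 = -227 + N^{2} - \frac{29 N}{5}$)
$\left(M{\left(368 \right)} + x{\left(-233 \right)}\right) + G{\left(-58 \right)} = \left(\left(-227 + 368^{2} - \frac{10672}{5}\right) - 513\right) - 5 \left(-1 + \left(-58\right)^{2}\right)^{2} = \left(\left(-227 + 135424 - \frac{10672}{5}\right) - 513\right) - 5 \left(-1 + 3364\right)^{2} = \left(\frac{665313}{5} - 513\right) - 5 \cdot 3363^{2} = \frac{662748}{5} - 56548845 = - \frac{282081477}{5}$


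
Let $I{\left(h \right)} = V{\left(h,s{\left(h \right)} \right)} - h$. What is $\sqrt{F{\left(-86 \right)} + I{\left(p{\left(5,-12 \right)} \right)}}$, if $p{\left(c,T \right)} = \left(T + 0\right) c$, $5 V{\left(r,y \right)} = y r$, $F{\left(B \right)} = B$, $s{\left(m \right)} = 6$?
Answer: $7 i \sqrt{2} \approx 9.8995 i$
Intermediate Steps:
$V{\left(r,y \right)} = \frac{r y}{5}$ ($V{\left(r,y \right)} = \frac{y r}{5} = \frac{r y}{5}$)
$p{\left(c,T \right)} = T c$
$I{\left(h \right)} = \frac{h}{5}$ ($I{\left(h \right)} = \frac{1}{5} h 6 - h = \frac{6 h}{5} - h = \frac{h}{5}$)
$\sqrt{F{\left(-86 \right)} + I{\left(p{\left(5,-12 \right)} \right)}} = \sqrt{-86 + \frac{\left(-12\right) 5}{5}} = \sqrt{-86 + \frac{1}{5} \left(-60\right)} = \sqrt{-86 - 12} = \sqrt{-98} = 7 i \sqrt{2}$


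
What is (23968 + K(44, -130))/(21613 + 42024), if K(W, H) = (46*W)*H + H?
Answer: -239282/63637 ≈ -3.7601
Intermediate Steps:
K(W, H) = H + 46*H*W (K(W, H) = 46*H*W + H = H + 46*H*W)
(23968 + K(44, -130))/(21613 + 42024) = (23968 - 130*(1 + 46*44))/(21613 + 42024) = (23968 - 130*(1 + 2024))/63637 = (23968 - 130*2025)*(1/63637) = (23968 - 263250)*(1/63637) = -239282*1/63637 = -239282/63637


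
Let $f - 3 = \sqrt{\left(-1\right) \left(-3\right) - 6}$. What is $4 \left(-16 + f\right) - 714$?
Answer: $-766 + 4 i \sqrt{3} \approx -766.0 + 6.9282 i$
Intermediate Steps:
$f = 3 + i \sqrt{3}$ ($f = 3 + \sqrt{\left(-1\right) \left(-3\right) - 6} = 3 + \sqrt{3 - 6} = 3 + \sqrt{-3} = 3 + i \sqrt{3} \approx 3.0 + 1.732 i$)
$4 \left(-16 + f\right) - 714 = 4 \left(-16 + \left(3 + i \sqrt{3}\right)\right) - 714 = 4 \left(-13 + i \sqrt{3}\right) - 714 = \left(-52 + 4 i \sqrt{3}\right) - 714 = -766 + 4 i \sqrt{3}$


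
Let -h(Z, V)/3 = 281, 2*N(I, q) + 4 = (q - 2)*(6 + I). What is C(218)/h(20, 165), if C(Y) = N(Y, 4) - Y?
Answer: -4/843 ≈ -0.0047450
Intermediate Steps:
N(I, q) = -2 + (-2 + q)*(6 + I)/2 (N(I, q) = -2 + ((q - 2)*(6 + I))/2 = -2 + ((-2 + q)*(6 + I))/2 = -2 + (-2 + q)*(6 + I)/2)
h(Z, V) = -843 (h(Z, V) = -3*281 = -843)
C(Y) = 4 (C(Y) = (-8 - Y + 3*4 + (1/2)*Y*4) - Y = (-8 - Y + 12 + 2*Y) - Y = (4 + Y) - Y = 4)
C(218)/h(20, 165) = 4/(-843) = 4*(-1/843) = -4/843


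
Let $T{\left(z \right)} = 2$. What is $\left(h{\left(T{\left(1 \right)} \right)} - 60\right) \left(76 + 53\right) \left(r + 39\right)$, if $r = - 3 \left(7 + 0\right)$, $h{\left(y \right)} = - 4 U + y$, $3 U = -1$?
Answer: $-131580$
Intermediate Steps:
$U = - \frac{1}{3}$ ($U = \frac{1}{3} \left(-1\right) = - \frac{1}{3} \approx -0.33333$)
$h{\left(y \right)} = \frac{4}{3} + y$ ($h{\left(y \right)} = \left(-4\right) \left(- \frac{1}{3}\right) + y = \frac{4}{3} + y$)
$r = -21$ ($r = \left(-3\right) 7 = -21$)
$\left(h{\left(T{\left(1 \right)} \right)} - 60\right) \left(76 + 53\right) \left(r + 39\right) = \left(\left(\frac{4}{3} + 2\right) - 60\right) \left(76 + 53\right) \left(-21 + 39\right) = \left(\frac{10}{3} - 60\right) 129 \cdot 18 = \left(- \frac{170}{3}\right) 129 \cdot 18 = \left(-7310\right) 18 = -131580$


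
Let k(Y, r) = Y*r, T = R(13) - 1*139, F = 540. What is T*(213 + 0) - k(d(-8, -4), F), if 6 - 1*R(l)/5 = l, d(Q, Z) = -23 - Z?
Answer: -26802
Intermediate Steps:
R(l) = 30 - 5*l
T = -174 (T = (30 - 5*13) - 1*139 = (30 - 65) - 139 = -35 - 139 = -174)
T*(213 + 0) - k(d(-8, -4), F) = -174*(213 + 0) - (-23 - 1*(-4))*540 = -174*213 - (-23 + 4)*540 = -37062 - (-19)*540 = -37062 - 1*(-10260) = -37062 + 10260 = -26802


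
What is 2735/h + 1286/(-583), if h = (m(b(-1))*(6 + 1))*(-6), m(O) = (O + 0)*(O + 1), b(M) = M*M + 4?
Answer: -642973/146916 ≈ -4.3765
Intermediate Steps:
b(M) = 4 + M**2 (b(M) = M**2 + 4 = 4 + M**2)
m(O) = O*(1 + O)
h = -1260 (h = (((4 + (-1)**2)*(1 + (4 + (-1)**2)))*(6 + 1))*(-6) = (((4 + 1)*(1 + (4 + 1)))*7)*(-6) = ((5*(1 + 5))*7)*(-6) = ((5*6)*7)*(-6) = (30*7)*(-6) = 210*(-6) = -1260)
2735/h + 1286/(-583) = 2735/(-1260) + 1286/(-583) = 2735*(-1/1260) + 1286*(-1/583) = -547/252 - 1286/583 = -642973/146916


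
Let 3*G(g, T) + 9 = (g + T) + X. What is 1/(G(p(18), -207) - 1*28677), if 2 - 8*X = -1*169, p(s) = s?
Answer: -8/229887 ≈ -3.4800e-5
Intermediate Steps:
X = 171/8 (X = ¼ - (-1)*169/8 = ¼ - ⅛*(-169) = ¼ + 169/8 = 171/8 ≈ 21.375)
G(g, T) = 33/8 + T/3 + g/3 (G(g, T) = -3 + ((g + T) + 171/8)/3 = -3 + ((T + g) + 171/8)/3 = -3 + (171/8 + T + g)/3 = -3 + (57/8 + T/3 + g/3) = 33/8 + T/3 + g/3)
1/(G(p(18), -207) - 1*28677) = 1/((33/8 + (⅓)*(-207) + (⅓)*18) - 1*28677) = 1/((33/8 - 69 + 6) - 28677) = 1/(-471/8 - 28677) = 1/(-229887/8) = -8/229887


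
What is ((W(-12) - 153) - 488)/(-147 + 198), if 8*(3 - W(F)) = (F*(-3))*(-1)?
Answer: -1267/102 ≈ -12.422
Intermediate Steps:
W(F) = 3 - 3*F/8 (W(F) = 3 - F*(-3)*(-1)/8 = 3 - (-3*F)*(-1)/8 = 3 - 3*F/8)
((W(-12) - 153) - 488)/(-147 + 198) = (((3 - 3/8*(-12)) - 153) - 488)/(-147 + 198) = (((3 + 9/2) - 153) - 488)/51 = ((15/2 - 153) - 488)*(1/51) = (-291/2 - 488)*(1/51) = -1267/2*1/51 = -1267/102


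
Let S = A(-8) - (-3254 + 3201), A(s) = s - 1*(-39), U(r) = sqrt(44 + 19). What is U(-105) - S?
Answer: -84 + 3*sqrt(7) ≈ -76.063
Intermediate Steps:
U(r) = 3*sqrt(7) (U(r) = sqrt(63) = 3*sqrt(7))
A(s) = 39 + s (A(s) = s + 39 = 39 + s)
S = 84 (S = (39 - 8) - (-3254 + 3201) = 31 - 1*(-53) = 31 + 53 = 84)
U(-105) - S = 3*sqrt(7) - 1*84 = 3*sqrt(7) - 84 = -84 + 3*sqrt(7)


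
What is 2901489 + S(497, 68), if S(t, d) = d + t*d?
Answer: 2935353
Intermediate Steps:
S(t, d) = d + d*t
2901489 + S(497, 68) = 2901489 + 68*(1 + 497) = 2901489 + 68*498 = 2901489 + 33864 = 2935353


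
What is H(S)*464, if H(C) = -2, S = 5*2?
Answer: -928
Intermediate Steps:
S = 10
H(S)*464 = -2*464 = -928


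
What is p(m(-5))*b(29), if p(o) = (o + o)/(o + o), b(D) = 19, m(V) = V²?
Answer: 19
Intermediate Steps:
p(o) = 1 (p(o) = (2*o)/((2*o)) = (2*o)*(1/(2*o)) = 1)
p(m(-5))*b(29) = 1*19 = 19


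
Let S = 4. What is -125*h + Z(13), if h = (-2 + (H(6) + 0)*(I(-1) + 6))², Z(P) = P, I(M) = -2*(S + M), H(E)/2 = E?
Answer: -487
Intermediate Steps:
H(E) = 2*E
I(M) = -8 - 2*M (I(M) = -2*(4 + M) = -8 - 2*M)
h = 4 (h = (-2 + (2*6 + 0)*((-8 - 2*(-1)) + 6))² = (-2 + (12 + 0)*((-8 + 2) + 6))² = (-2 + 12*(-6 + 6))² = (-2 + 12*0)² = (-2 + 0)² = (-2)² = 4)
-125*h + Z(13) = -125*4 + 13 = -500 + 13 = -487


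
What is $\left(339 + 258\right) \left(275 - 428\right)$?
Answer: $-91341$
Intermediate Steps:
$\left(339 + 258\right) \left(275 - 428\right) = 597 \left(-153\right) = -91341$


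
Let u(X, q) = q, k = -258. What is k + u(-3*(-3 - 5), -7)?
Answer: -265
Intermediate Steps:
k + u(-3*(-3 - 5), -7) = -258 - 7 = -265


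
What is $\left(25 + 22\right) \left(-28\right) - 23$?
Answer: $-1339$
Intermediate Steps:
$\left(25 + 22\right) \left(-28\right) - 23 = 47 \left(-28\right) - 23 = -1316 - 23 = -1339$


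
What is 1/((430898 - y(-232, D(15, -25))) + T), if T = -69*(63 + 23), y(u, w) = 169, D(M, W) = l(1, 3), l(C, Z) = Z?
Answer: 1/424795 ≈ 2.3541e-6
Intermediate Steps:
D(M, W) = 3
T = -5934 (T = -69*86 = -5934)
1/((430898 - y(-232, D(15, -25))) + T) = 1/((430898 - 1*169) - 5934) = 1/((430898 - 169) - 5934) = 1/(430729 - 5934) = 1/424795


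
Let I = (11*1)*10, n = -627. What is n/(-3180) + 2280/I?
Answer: 243979/11660 ≈ 20.924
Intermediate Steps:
I = 110 (I = 11*10 = 110)
n/(-3180) + 2280/I = -627/(-3180) + 2280/110 = -627*(-1/3180) + 2280*(1/110) = 209/1060 + 228/11 = 243979/11660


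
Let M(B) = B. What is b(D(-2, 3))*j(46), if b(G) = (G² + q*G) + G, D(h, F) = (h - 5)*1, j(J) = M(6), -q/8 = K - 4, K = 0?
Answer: -1092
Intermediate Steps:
q = 32 (q = -8*(0 - 4) = -8*(-4) = 32)
j(J) = 6
D(h, F) = -5 + h (D(h, F) = (-5 + h)*1 = -5 + h)
b(G) = G² + 33*G (b(G) = (G² + 32*G) + G = G² + 33*G)
b(D(-2, 3))*j(46) = ((-5 - 2)*(33 + (-5 - 2)))*6 = -7*(33 - 7)*6 = -7*26*6 = -182*6 = -1092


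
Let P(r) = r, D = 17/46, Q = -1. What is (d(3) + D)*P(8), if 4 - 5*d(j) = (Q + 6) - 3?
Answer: 708/115 ≈ 6.1565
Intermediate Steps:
D = 17/46 (D = 17*(1/46) = 17/46 ≈ 0.36957)
d(j) = ⅖ (d(j) = ⅘ - ((-1 + 6) - 3)/5 = ⅘ - (5 - 3)/5 = ⅘ - ⅕*2 = ⅘ - ⅖ = ⅖)
(d(3) + D)*P(8) = (⅖ + 17/46)*8 = (177/230)*8 = 708/115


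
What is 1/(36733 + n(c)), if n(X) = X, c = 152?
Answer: 1/36885 ≈ 2.7111e-5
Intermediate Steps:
1/(36733 + n(c)) = 1/(36733 + 152) = 1/36885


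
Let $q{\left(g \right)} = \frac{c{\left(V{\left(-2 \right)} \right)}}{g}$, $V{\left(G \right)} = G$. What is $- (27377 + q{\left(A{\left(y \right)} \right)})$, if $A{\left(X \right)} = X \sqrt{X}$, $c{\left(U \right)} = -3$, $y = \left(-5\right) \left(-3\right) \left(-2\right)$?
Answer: $-27377 + \frac{i \sqrt{30}}{300} \approx -27377.0 + 0.018257 i$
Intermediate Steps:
$y = -30$ ($y = 15 \left(-2\right) = -30$)
$A{\left(X \right)} = X^{\frac{3}{2}}$
$q{\left(g \right)} = - \frac{3}{g}$
$- (27377 + q{\left(A{\left(y \right)} \right)}) = - (27377 - \frac{3}{\left(-30\right)^{\frac{3}{2}}}) = - (27377 - \frac{3}{\left(-30\right) i \sqrt{30}}) = - (27377 - 3 \frac{i \sqrt{30}}{900}) = - (27377 - \frac{i \sqrt{30}}{300}) = -27377 + \frac{i \sqrt{30}}{300}$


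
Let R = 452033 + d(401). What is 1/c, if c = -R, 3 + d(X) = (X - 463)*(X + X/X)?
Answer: -1/427106 ≈ -2.3413e-6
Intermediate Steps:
d(X) = -3 + (1 + X)*(-463 + X) (d(X) = -3 + (X - 463)*(X + X/X) = -3 + (-463 + X)*(X + 1) = -3 + (-463 + X)*(1 + X) = -3 + (1 + X)*(-463 + X))
R = 427106 (R = 452033 + (-466 + 401² - 462*401) = 452033 + (-466 + 160801 - 185262) = 452033 - 24927 = 427106)
c = -427106 (c = -1*427106 = -427106)
1/c = 1/(-427106) = -1/427106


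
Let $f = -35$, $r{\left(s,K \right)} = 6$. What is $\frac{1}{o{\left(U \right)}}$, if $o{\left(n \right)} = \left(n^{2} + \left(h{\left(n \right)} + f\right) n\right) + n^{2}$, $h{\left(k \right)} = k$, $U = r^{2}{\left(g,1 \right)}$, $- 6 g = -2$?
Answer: $\frac{1}{2628} \approx 0.00038052$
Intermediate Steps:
$g = \frac{1}{3}$ ($g = \left(- \frac{1}{6}\right) \left(-2\right) = \frac{1}{3} \approx 0.33333$)
$U = 36$ ($U = 6^{2} = 36$)
$o{\left(n \right)} = 2 n^{2} + n \left(-35 + n\right)$ ($o{\left(n \right)} = \left(n^{2} + \left(n - 35\right) n\right) + n^{2} = \left(n^{2} + \left(-35 + n\right) n\right) + n^{2} = \left(n^{2} + n \left(-35 + n\right)\right) + n^{2} = 2 n^{2} + n \left(-35 + n\right)$)
$\frac{1}{o{\left(U \right)}} = \frac{1}{36 \left(-35 + 3 \cdot 36\right)} = \frac{1}{36 \left(-35 + 108\right)} = \frac{1}{36 \cdot 73} = \frac{1}{2628}$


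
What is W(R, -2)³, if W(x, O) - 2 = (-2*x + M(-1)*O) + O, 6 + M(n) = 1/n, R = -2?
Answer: 5832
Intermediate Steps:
M(n) = -6 + 1/n
W(x, O) = 2 - 6*O - 2*x (W(x, O) = 2 + ((-2*x + (-6 + 1/(-1))*O) + O) = 2 + ((-2*x + (-6 - 1)*O) + O) = 2 + ((-2*x - 7*O) + O) = 2 + ((-7*O - 2*x) + O) = 2 + (-6*O - 2*x) = 2 - 6*O - 2*x)
W(R, -2)³ = (2 - 6*(-2) - 2*(-2))³ = (2 + 12 + 4)³ = 18³ = 5832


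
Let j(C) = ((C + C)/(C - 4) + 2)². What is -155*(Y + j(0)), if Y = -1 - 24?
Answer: 3255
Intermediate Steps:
Y = -25
j(C) = (2 + 2*C/(-4 + C))² (j(C) = ((2*C)/(-4 + C) + 2)² = (2*C/(-4 + C) + 2)² = (2 + 2*C/(-4 + C))²)
-155*(Y + j(0)) = -155*(-25 + 16*(-2 + 0)²/(-4 + 0)²) = -155*(-25 + 16*(-2)²/(-4)²) = -155*(-25 + 16*(1/16)*4) = -155*(-25 + 4) = -155*(-21) = 3255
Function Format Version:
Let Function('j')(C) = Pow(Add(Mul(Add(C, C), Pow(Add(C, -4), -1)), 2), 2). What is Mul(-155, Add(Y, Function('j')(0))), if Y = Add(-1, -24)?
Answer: 3255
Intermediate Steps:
Y = -25
Function('j')(C) = Pow(Add(2, Mul(2, C, Pow(Add(-4, C), -1))), 2) (Function('j')(C) = Pow(Add(Mul(Mul(2, C), Pow(Add(-4, C), -1)), 2), 2) = Pow(Add(Mul(2, C, Pow(Add(-4, C), -1)), 2), 2) = Pow(Add(2, Mul(2, C, Pow(Add(-4, C), -1))), 2))
Mul(-155, Add(Y, Function('j')(0))) = Mul(-155, Add(-25, Mul(16, Pow(Add(-4, 0), -2), Pow(Add(-2, 0), 2)))) = Mul(-155, Add(-25, Mul(16, Pow(-4, -2), Pow(-2, 2)))) = Mul(-155, Add(-25, Mul(16, Rational(1, 16), 4))) = Mul(-155, Add(-25, 4)) = Mul(-155, -21) = 3255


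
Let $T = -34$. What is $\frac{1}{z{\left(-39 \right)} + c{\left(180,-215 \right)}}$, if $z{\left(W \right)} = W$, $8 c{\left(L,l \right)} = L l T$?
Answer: $\frac{1}{164436} \approx 6.0814 \cdot 10^{-6}$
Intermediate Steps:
$c{\left(L,l \right)} = - \frac{17 L l}{4}$ ($c{\left(L,l \right)} = \frac{L l \left(-34\right)}{8} = \frac{\left(-34\right) L l}{8} = - \frac{17 L l}{4}$)
$\frac{1}{z{\left(-39 \right)} + c{\left(180,-215 \right)}} = \frac{1}{-39 - 765 \left(-215\right)} = \frac{1}{-39 + 164475} = \frac{1}{164436}$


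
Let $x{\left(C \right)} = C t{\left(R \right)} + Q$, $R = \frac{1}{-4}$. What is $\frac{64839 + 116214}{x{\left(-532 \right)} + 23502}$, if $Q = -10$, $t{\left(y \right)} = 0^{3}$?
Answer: $\frac{181053}{23492} \approx 7.707$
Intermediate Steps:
$R = - \frac{1}{4} \approx -0.25$
$t{\left(y \right)} = 0$
$x{\left(C \right)} = -10$ ($x{\left(C \right)} = C 0 - 10 = 0 - 10 = -10$)
$\frac{64839 + 116214}{x{\left(-532 \right)} + 23502} = \frac{64839 + 116214}{-10 + 23502} = \frac{181053}{23492}$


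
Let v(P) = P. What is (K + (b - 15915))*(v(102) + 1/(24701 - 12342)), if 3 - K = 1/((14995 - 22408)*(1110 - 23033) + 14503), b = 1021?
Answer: -3050987660770126977/2008704587018 ≈ -1.5189e+6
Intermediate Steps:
K = 487589105/162529702 (K = 3 - 1/((14995 - 22408)*(1110 - 23033) + 14503) = 3 - 1/(-7413*(-21923) + 14503) = 3 - 1/(162515199 + 14503) = 3 - 1/162529702 = 487589105/162529702 ≈ 3.0000)
(K + (b - 15915))*(v(102) + 1/(24701 - 12342)) = (487589105/162529702 + (1021 - 15915))*(102 + 1/(24701 - 12342)) = (487589105/162529702 - 14894)*(102 + 1/12359) = -2420229792483*(102 + 1/12359)/162529702 = -2420229792483/162529702*1260619/12359 = -3050987660770126977/2008704587018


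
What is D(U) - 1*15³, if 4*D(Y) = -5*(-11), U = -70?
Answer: -13445/4 ≈ -3361.3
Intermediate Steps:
D(Y) = 55/4 (D(Y) = (-5*(-11))/4 = (¼)*55 = 55/4)
D(U) - 1*15³ = 55/4 - 1*15³ = 55/4 - 1*3375 = 55/4 - 3375 = -13445/4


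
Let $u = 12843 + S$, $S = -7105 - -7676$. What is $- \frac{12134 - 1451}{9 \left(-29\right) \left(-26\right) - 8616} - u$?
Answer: $- \frac{8178979}{610} \approx -13408.0$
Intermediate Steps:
$S = 571$ ($S = -7105 + 7676 = 571$)
$u = 13414$ ($u = 12843 + 571 = 13414$)
$- \frac{12134 - 1451}{9 \left(-29\right) \left(-26\right) - 8616} - u = - \frac{12134 - 1451}{9 \left(-29\right) \left(-26\right) - 8616} - 13414 = - \frac{10683}{\left(-261\right) \left(-26\right) - 8616} - 13414 = - \frac{10683}{6786 - 8616} - 13414 = - \frac{10683}{-1830} - 13414 = - \frac{10683 \left(-1\right)}{1830} - 13414 = \left(-1\right) \left(- \frac{3561}{610}\right) - 13414 = \frac{3561}{610} - 13414 = - \frac{8178979}{610}$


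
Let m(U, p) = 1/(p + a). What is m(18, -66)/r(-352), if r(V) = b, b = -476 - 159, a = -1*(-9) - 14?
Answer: 1/45085 ≈ 2.2180e-5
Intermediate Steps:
a = -5 (a = 9 - 14 = -5)
b = -635
r(V) = -635
m(U, p) = 1/(-5 + p) (m(U, p) = 1/(p - 5) = 1/(-5 + p))
m(18, -66)/r(-352) = 1/(-5 - 66*(-635)) = -1/635/(-71) = -1/71*(-1/635) = 1/45085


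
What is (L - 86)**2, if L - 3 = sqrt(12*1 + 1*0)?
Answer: 6901 - 332*sqrt(3) ≈ 6326.0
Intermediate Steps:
L = 3 + 2*sqrt(3) (L = 3 + sqrt(12*1 + 1*0) = 3 + sqrt(12 + 0) = 3 + sqrt(12) = 3 + 2*sqrt(3) ≈ 6.4641)
(L - 86)**2 = ((3 + 2*sqrt(3)) - 86)**2 = (-83 + 2*sqrt(3))**2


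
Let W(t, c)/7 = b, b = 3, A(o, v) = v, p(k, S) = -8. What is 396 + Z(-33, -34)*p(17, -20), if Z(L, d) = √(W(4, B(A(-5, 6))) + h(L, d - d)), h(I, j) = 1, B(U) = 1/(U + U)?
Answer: 396 - 8*√22 ≈ 358.48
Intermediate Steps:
B(U) = 1/(2*U)
W(t, c) = 21 (W(t, c) = 7*3 = 21)
Z(L, d) = √22 (Z(L, d) = √(21 + 1) = √22)
396 + Z(-33, -34)*p(17, -20) = 396 + √22*(-8) = 396 - 8*√22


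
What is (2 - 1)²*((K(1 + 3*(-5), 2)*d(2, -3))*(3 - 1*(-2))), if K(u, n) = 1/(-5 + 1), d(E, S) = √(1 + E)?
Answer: -5*√3/4 ≈ -2.1651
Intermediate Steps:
K(u, n) = -¼ (K(u, n) = 1/(-4) = -¼)
(2 - 1)²*((K(1 + 3*(-5), 2)*d(2, -3))*(3 - 1*(-2))) = (2 - 1)²*((-√(1 + 2)/4)*(3 - 1*(-2))) = 1²*((-√3/4)*(3 + 2)) = 1*(-√3/4*5) = 1*(-5*√3/4) = -5*√3/4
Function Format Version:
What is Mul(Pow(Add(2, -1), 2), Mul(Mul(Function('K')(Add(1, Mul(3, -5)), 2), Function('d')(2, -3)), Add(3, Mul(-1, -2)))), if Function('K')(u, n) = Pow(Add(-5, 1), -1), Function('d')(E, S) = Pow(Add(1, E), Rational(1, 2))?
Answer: Mul(Rational(-5, 4), Pow(3, Rational(1, 2))) ≈ -2.1651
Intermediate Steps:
Function('K')(u, n) = Rational(-1, 4) (Function('K')(u, n) = Pow(-4, -1) = Rational(-1, 4))
Mul(Pow(Add(2, -1), 2), Mul(Mul(Function('K')(Add(1, Mul(3, -5)), 2), Function('d')(2, -3)), Add(3, Mul(-1, -2)))) = Mul(Pow(Add(2, -1), 2), Mul(Mul(Rational(-1, 4), Pow(Add(1, 2), Rational(1, 2))), Add(3, Mul(-1, -2)))) = Mul(Pow(1, 2), Mul(Mul(Rational(-1, 4), Pow(3, Rational(1, 2))), Add(3, 2))) = Mul(1, Mul(Mul(Rational(-1, 4), Pow(3, Rational(1, 2))), 5)) = Mul(1, Mul(Rational(-5, 4), Pow(3, Rational(1, 2)))) = Mul(Rational(-5, 4), Pow(3, Rational(1, 2)))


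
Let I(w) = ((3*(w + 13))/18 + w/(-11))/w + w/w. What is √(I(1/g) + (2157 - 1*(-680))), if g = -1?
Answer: √343145/11 ≈ 53.253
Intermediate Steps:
I(w) = 1 + (13/6 + 5*w/66)/w (I(w) = ((3*(13 + w))*(1/18) + w*(-1/11))/w + 1 = ((39 + 3*w)*(1/18) - w/11)/w + 1 = ((13/6 + w/6) - w/11)/w + 1 = (13/6 + 5*w/66)/w + 1 = 1 + (13/6 + 5*w/66)/w)
√(I(1/g) + (2157 - 1*(-680))) = √((143 + 71/(-1))/(66*(1/(-1))) + (2157 - 1*(-680))) = √((1/66)*(143 + 71*(-1))/(-1) + (2157 + 680)) = √((1/66)*(-1)*(143 - 71) + 2837) = √((1/66)*(-1)*72 + 2837) = √(-12/11 + 2837) = √(31195/11) = √343145/11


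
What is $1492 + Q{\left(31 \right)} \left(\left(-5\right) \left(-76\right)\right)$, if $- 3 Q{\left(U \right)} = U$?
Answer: $- \frac{7304}{3} \approx -2434.7$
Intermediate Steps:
$Q{\left(U \right)} = - \frac{U}{3}$
$1492 + Q{\left(31 \right)} \left(\left(-5\right) \left(-76\right)\right) = 1492 + \left(- \frac{1}{3}\right) 31 \left(\left(-5\right) \left(-76\right)\right) = 1492 - \frac{11780}{3} = - \frac{7304}{3}$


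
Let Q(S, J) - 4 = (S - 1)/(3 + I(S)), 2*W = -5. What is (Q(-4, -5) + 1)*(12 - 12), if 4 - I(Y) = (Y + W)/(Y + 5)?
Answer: 0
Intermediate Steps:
W = -5/2 (W = (½)*(-5) = -5/2 ≈ -2.5000)
I(Y) = 4 - (-5/2 + Y)/(5 + Y) (I(Y) = 4 - (Y - 5/2)/(Y + 5) = 4 - (-5/2 + Y)/(5 + Y))
Q(S, J) = 4 + (-1 + S)/(3 + 3*(15 + 2*S)/(2*(5 + S))) (Q(S, J) = 4 + (S - 1)/(3 + 3*(15 + 2*S)/(2*(5 + S))) = 4 + (-1 + S)/(3 + 3*(15 + 2*S)/(2*(5 + S))))
(Q(-4, -5) + 1)*(12 - 12) = (2*(145 + (-4)² + 28*(-4))/(3*(25 + 4*(-4))) + 1)*(12 - 12) = (2*(145 + 16 - 112)/(3*(25 - 16)) + 1)*0 = ((⅔)*49/9 + 1)*0 = ((⅔)*(⅑)*49 + 1)*0 = (98/27 + 1)*0 = (125/27)*0 = 0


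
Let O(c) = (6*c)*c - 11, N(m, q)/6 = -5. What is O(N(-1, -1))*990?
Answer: 5335110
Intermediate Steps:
N(m, q) = -30 (N(m, q) = 6*(-5) = -30)
O(c) = -11 + 6*c² (O(c) = 6*c² - 11 = -11 + 6*c²)
O(N(-1, -1))*990 = (-11 + 6*(-30)²)*990 = (-11 + 6*900)*990 = (-11 + 5400)*990 = 5389*990 = 5335110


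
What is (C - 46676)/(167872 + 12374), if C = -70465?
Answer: -39047/60082 ≈ -0.64989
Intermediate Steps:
(C - 46676)/(167872 + 12374) = (-70465 - 46676)/(167872 + 12374) = -117141/180246 = -117141*1/180246 = -39047/60082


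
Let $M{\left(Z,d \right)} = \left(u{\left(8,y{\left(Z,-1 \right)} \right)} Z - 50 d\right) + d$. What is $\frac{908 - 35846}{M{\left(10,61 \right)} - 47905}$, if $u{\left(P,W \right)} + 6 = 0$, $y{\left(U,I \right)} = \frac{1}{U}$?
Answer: $\frac{17469}{25477} \approx 0.68568$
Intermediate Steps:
$u{\left(P,W \right)} = -6$ ($u{\left(P,W \right)} = -6 + 0 = -6$)
$M{\left(Z,d \right)} = - 49 d - 6 Z$ ($M{\left(Z,d \right)} = \left(- 6 Z - 50 d\right) + d = \left(- 50 d - 6 Z\right) + d = - 49 d - 6 Z$)
$\frac{908 - 35846}{M{\left(10,61 \right)} - 47905} = \frac{908 - 35846}{\left(\left(-49\right) 61 - 60\right) - 47905} = - \frac{34938}{\left(-2989 - 60\right) - 47905} = - \frac{34938}{-3049 - 47905} = - \frac{34938}{-50954} = \left(-34938\right) \left(- \frac{1}{50954}\right) = \frac{17469}{25477}$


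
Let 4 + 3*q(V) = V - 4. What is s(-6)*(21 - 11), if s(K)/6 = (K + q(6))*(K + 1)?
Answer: 2000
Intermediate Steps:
q(V) = -8/3 + V/3 (q(V) = -4/3 + (V - 4)/3 = -4/3 + (-4 + V)/3 = -4/3 + (-4/3 + V/3) = -8/3 + V/3)
s(K) = 6*(1 + K)*(-⅔ + K) (s(K) = 6*((K + (-8/3 + (⅓)*6))*(K + 1)) = 6*((K + (-8/3 + 2))*(1 + K)) = 6*((K - ⅔)*(1 + K)) = 6*((-⅔ + K)*(1 + K)) = 6*((1 + K)*(-⅔ + K)) = 6*(1 + K)*(-⅔ + K))
s(-6)*(21 - 11) = (-4 + 2*(-6) + 6*(-6)²)*(21 - 11) = (-4 - 12 + 6*36)*10 = (-4 - 12 + 216)*10 = 200*10 = 2000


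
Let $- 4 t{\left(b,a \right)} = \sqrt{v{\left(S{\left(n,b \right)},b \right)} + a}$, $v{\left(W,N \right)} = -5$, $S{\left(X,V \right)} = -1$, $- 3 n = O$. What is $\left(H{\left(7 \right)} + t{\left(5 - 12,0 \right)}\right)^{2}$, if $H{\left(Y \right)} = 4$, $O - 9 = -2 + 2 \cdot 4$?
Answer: $\frac{\left(16 - i \sqrt{5}\right)^{2}}{16} \approx 15.688 - 4.4721 i$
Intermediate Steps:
$O = 15$ ($O = 9 + \left(-2 + 2 \cdot 4\right) = 9 + \left(-2 + 8\right) = 9 + 6 = 15$)
$n = -5$ ($n = \left(- \frac{1}{3}\right) 15 = -5$)
$t{\left(b,a \right)} = - \frac{\sqrt{-5 + a}}{4}$
$\left(H{\left(7 \right)} + t{\left(5 - 12,0 \right)}\right)^{2} = \left(4 - \frac{\sqrt{-5 + 0}}{4}\right)^{2} = \left(4 - \frac{\sqrt{-5}}{4}\right)^{2} = \left(4 - \frac{i \sqrt{5}}{4}\right)^{2}$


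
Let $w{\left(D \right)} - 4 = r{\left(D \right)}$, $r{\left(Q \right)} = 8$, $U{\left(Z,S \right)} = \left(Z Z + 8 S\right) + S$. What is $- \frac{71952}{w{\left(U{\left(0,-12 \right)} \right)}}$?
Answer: $-5996$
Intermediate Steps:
$U{\left(Z,S \right)} = Z^{2} + 9 S$ ($U{\left(Z,S \right)} = \left(Z^{2} + 8 S\right) + S = Z^{2} + 9 S$)
$w{\left(D \right)} = 12$ ($w{\left(D \right)} = 4 + 8 = 12$)
$- \frac{71952}{w{\left(U{\left(0,-12 \right)} \right)}} = - \frac{71952}{12} = \left(-71952\right) \frac{1}{12} = -5996$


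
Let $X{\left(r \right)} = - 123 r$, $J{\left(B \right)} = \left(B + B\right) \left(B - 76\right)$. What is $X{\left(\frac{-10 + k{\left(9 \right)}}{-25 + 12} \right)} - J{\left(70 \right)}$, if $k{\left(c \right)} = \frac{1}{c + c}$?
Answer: $\frac{58181}{78} \approx 745.91$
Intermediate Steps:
$k{\left(c \right)} = \frac{1}{2 c}$
$J{\left(B \right)} = 2 B \left(-76 + B\right)$
$X{\left(\frac{-10 + k{\left(9 \right)}}{-25 + 12} \right)} - J{\left(70 \right)} = - 123 \frac{-10 + \frac{1}{2 \cdot 9}}{-25 + 12} - 2 \cdot 70 \left(-76 + 70\right) = - 123 \frac{-10 + \frac{1}{2} \cdot \frac{1}{9}}{-13} - 2 \cdot 70 \left(-6\right) = - 123 \left(-10 + \frac{1}{18}\right) \left(- \frac{1}{13}\right) - -840 = - 123 \left(\left(- \frac{179}{18}\right) \left(- \frac{1}{13}\right)\right) + 840 = \left(-123\right) \frac{179}{234} + 840 = - \frac{7339}{78} + 840 = \frac{58181}{78}$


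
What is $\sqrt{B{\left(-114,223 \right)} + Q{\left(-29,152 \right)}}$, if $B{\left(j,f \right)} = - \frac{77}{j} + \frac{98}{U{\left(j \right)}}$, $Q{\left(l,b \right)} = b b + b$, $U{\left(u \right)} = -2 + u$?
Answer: $\frac{4 \sqrt{3971527554}}{1653} \approx 152.5$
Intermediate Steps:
$Q{\left(l,b \right)} = b + b^{2}$ ($Q{\left(l,b \right)} = b^{2} + b = b + b^{2}$)
$B{\left(j,f \right)} = - \frac{77}{j} + \frac{98}{-2 + j}$
$\sqrt{B{\left(-114,223 \right)} + Q{\left(-29,152 \right)}} = \sqrt{\frac{7 \left(22 + 3 \left(-114\right)\right)}{\left(-114\right) \left(-2 - 114\right)} + 152 \left(1 + 152\right)} = \sqrt{7 \left(- \frac{1}{114}\right) \frac{1}{-116} \left(22 - 342\right) + 152 \cdot 153} = \sqrt{7 \left(- \frac{1}{114}\right) \left(- \frac{1}{116}\right) \left(-320\right) + 23256} = \sqrt{- \frac{280}{1653} + 23256} = \sqrt{\frac{38441888}{1653}} = \frac{4 \sqrt{3971527554}}{1653}$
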